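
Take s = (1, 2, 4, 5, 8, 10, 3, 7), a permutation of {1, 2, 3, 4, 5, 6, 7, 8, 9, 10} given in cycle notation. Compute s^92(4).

4 lies in the 8-cycle (1, 2, 4, 5, 8, 10, 3, 7).
On an 8-cycle, s^8 is the identity, so s^92 = s^4 there (92 ≡ 4 mod 8).
Advancing 4 steps from 4: 4 → 5 → 8 → 10 → 3.

3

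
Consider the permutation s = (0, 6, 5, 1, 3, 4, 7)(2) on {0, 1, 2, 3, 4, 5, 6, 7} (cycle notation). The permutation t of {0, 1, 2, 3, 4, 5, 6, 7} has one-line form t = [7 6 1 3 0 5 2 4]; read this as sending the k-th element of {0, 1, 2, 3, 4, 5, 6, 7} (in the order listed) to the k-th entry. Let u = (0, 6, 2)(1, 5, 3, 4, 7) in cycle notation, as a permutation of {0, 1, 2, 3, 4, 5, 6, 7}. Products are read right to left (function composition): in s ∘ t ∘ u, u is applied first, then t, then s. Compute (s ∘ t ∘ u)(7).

5

(s ∘ t ∘ u)(7) = s(t(u(7))). u(7) = 1, then t(1) = 6, then s(6) = 5, so the result is 5.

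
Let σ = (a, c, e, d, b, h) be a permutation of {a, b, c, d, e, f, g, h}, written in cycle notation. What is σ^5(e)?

c

e lies in the 6-cycle (a, c, e, d, b, h).
Stepping 5 places around the cycle: e → d → b → h → a → c.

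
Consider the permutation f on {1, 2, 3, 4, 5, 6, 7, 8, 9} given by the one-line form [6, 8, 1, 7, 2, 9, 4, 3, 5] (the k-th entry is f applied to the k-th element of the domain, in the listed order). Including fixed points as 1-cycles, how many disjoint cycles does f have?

The cycle decomposition is (1 6 9 5 2 8 3)(4 7), which has 2 cycles (counting 1-cycles).

2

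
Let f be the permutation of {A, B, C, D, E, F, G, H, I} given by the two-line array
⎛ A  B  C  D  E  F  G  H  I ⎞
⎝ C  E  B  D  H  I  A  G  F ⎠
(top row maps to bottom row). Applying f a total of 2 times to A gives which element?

Tracing A → C → … returns to A after 6 steps, so A lies in a 6-cycle (A, C, B, E, H, G).
Stepping 2 places around the cycle: A → C → B.

B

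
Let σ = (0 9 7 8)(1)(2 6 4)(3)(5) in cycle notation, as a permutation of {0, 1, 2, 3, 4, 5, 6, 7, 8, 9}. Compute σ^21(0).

9

0 lies in the 4-cycle (0 9 7 8).
On a 4-cycle, σ^4 is the identity, so σ^21 = σ^1 there (21 ≡ 1 mod 4).
Stepping 1 place around the cycle: 0 → 9.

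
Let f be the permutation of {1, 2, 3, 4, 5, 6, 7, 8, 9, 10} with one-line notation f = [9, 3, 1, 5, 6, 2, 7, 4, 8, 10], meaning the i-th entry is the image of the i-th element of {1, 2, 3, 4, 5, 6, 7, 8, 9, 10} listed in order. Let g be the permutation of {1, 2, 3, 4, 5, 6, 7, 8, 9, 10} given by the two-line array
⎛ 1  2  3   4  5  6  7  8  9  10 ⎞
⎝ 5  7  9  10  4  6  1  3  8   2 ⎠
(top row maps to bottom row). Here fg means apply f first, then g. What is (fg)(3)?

First apply f: f(3) = 1, then g(1) = 5. Thus (fg)(3) = 5.

5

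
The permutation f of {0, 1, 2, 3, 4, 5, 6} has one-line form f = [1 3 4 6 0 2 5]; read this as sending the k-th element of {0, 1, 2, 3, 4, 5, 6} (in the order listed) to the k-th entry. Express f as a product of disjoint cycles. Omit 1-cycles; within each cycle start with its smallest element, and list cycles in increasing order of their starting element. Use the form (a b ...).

(0 1 3 6 5 2 4)

Start at 0 and follow images: 0 → 1 → 3 → 6 → 5 → 2 → 4 → 0, giving the cycle (0 1 3 6 5 2 4).
Continuing from each remaining unvisited element yields (0 1 3 6 5 2 4).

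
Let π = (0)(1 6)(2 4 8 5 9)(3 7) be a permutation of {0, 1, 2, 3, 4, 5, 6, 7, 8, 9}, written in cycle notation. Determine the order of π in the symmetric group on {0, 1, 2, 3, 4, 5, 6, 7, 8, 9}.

The cycle type of π is (5, 2, 2, 1).
The order of π is the least common multiple of its cycle lengths: lcm(5, 2, 2) = 10.

10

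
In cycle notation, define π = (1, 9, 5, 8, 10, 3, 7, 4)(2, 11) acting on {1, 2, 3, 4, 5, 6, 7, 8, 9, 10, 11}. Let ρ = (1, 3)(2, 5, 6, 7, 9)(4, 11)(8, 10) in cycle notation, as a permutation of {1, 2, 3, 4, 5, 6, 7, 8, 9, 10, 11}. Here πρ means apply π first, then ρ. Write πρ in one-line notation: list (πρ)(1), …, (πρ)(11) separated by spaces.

2 4 9 3 10 7 11 8 6 1 5

(πρ)(x) = ρ(π(x)). Computing each image: ρ(π(1)) = ρ(9) = 2, ρ(π(2)) = ρ(11) = 4, ρ(π(3)) = ρ(7) = 9, ρ(π(4)) = ρ(1) = 3, ρ(π(5)) = ρ(8) = 10, ρ(π(6)) = ρ(6) = 7, ρ(π(7)) = ρ(4) = 11, ρ(π(8)) = ρ(10) = 8, ρ(π(9)) = ρ(5) = 6, ρ(π(10)) = ρ(3) = 1, ρ(π(11)) = ρ(2) = 5.
Hence πρ = [2 4 9 3 10 7 11 8 6 1 5].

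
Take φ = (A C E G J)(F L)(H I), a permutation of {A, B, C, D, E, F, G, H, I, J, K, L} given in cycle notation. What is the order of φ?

10

The disjoint cycles have lengths 5, 2, 2, 1, 1, 1.
Since disjoint cycles commute, ord(φ) = lcm(5, 2, 2) = 10.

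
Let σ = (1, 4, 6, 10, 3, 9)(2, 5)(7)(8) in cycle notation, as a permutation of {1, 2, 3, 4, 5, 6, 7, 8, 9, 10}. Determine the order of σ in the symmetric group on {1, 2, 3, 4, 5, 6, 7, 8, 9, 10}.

6

The cycle type of σ is (6, 2, 1, 1).
Since disjoint cycles commute, ord(σ) = lcm(6, 2) = 6.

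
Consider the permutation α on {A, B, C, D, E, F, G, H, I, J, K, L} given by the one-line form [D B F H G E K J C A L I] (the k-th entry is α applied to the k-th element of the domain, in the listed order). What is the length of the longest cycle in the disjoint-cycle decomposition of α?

7

Decomposing into disjoint cycles gives (A D H J)(C F E G K L I); the longest has length 7.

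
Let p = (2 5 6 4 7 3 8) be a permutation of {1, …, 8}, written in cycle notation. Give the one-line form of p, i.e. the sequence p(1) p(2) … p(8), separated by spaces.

1 5 8 7 6 4 3 2

Each element maps to the next entry in its cycle (wrapping to the front): 1→1, 2→5, 3→8, 4→7, 5→6, 6→4, 7→3, 8→2.
So the one-line form is 1 5 8 7 6 4 3 2.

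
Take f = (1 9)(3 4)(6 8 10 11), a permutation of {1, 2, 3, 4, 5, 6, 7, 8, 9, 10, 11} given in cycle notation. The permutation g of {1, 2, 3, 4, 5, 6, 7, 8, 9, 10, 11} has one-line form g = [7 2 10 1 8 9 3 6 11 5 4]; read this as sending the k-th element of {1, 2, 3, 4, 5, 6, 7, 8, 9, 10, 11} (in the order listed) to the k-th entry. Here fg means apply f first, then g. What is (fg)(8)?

5

f(8) = 10, then g(10) = 5; composing gives (fg)(8) = 5.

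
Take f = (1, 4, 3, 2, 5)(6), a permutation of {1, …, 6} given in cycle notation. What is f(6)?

6

The 1-cycle (6) fixes 6, so f(6) = 6.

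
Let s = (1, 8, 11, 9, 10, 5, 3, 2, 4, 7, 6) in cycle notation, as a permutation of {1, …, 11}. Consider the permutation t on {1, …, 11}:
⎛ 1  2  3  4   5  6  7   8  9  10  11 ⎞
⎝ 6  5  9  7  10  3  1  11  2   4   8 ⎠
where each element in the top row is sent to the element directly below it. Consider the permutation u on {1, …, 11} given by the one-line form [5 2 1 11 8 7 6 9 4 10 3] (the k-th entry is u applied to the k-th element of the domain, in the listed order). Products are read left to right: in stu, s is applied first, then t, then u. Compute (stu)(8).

(stu)(8) = u(t(s(8))). s(8) = 11, then t(11) = 8, then u(8) = 9, so the result is 9.

9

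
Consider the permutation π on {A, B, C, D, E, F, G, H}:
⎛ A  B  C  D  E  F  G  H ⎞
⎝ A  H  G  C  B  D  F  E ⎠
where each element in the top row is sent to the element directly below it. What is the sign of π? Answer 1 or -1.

In disjoint-cycle form the cycle lengths are 4, 3, 1.
A cycle is odd iff its length is even; π has 1 even-length cycle, so sgn(π) = (−1)^1 and π is odd.

-1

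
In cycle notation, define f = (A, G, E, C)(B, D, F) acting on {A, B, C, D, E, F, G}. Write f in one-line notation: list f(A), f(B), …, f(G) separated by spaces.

G D A F C B E

Image by image: A→G, B→D, C→A, D→F, E→C, F→B, G→E.
Listing these in domain order gives G D A F C B E.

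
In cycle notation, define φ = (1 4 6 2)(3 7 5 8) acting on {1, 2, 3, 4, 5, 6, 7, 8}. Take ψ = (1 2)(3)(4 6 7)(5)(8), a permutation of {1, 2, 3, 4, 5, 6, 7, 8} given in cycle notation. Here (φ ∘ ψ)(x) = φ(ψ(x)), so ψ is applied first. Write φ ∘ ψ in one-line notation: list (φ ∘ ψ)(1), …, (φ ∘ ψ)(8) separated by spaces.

1 4 7 2 8 5 6 3

(φ ∘ ψ)(x) = φ(ψ(x)). Computing each image: φ(ψ(1)) = φ(2) = 1, φ(ψ(2)) = φ(1) = 4, φ(ψ(3)) = φ(3) = 7, φ(ψ(4)) = φ(6) = 2, φ(ψ(5)) = φ(5) = 8, φ(ψ(6)) = φ(7) = 5, φ(ψ(7)) = φ(4) = 6, φ(ψ(8)) = φ(8) = 3.
Hence φ ∘ ψ = [1 4 7 2 8 5 6 3].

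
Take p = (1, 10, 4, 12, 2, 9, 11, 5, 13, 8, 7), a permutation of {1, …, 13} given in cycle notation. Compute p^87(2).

2 lies in the 11-cycle (1, 10, 4, 12, 2, 9, 11, 5, 13, 8, 7).
Since the cycle has length 11, p^87 acts on it the same as p^10 (87 mod 11 = 10).
Advancing 10 steps from 2: 2 → 9 → 11 → 5 → 13 → 8 → 7 → 1 → 10 → 4 → 12.

12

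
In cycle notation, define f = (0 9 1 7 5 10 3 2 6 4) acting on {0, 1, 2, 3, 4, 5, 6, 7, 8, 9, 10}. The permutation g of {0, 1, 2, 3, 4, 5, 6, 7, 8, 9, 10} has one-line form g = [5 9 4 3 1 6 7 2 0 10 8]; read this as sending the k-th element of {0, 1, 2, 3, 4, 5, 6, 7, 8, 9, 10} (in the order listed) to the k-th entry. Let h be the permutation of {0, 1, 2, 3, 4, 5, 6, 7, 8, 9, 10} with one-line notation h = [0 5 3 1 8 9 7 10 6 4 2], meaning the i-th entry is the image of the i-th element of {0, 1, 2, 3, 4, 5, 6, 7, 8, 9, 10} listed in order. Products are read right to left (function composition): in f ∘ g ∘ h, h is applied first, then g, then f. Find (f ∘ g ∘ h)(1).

(f ∘ g ∘ h)(1) = f(g(h(1))). h(1) = 5, then g(5) = 6, then f(6) = 4, so the result is 4.

4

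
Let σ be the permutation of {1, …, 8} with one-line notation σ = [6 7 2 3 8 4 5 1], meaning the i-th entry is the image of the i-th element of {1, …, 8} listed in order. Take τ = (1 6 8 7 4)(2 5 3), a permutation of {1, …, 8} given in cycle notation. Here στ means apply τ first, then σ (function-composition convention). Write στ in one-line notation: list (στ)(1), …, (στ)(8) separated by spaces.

(στ)(x) = σ(τ(x)). Computing each image: σ(τ(1)) = σ(6) = 4, σ(τ(2)) = σ(5) = 8, σ(τ(3)) = σ(2) = 7, σ(τ(4)) = σ(1) = 6, σ(τ(5)) = σ(3) = 2, σ(τ(6)) = σ(8) = 1, σ(τ(7)) = σ(4) = 3, σ(τ(8)) = σ(7) = 5.
Hence στ = [4 8 7 6 2 1 3 5].

4 8 7 6 2 1 3 5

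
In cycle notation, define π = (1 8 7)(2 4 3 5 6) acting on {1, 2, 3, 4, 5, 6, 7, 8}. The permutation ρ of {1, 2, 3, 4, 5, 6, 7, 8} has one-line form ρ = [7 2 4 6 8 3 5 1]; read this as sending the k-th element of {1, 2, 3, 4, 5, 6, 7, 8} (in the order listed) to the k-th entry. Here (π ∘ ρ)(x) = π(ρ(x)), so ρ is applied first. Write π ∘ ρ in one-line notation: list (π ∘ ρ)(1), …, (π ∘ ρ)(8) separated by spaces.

1 4 3 2 7 5 6 8

For each element, apply ρ then π: 1 → 7 → 1; 2 → 2 → 4; 3 → 4 → 3; 4 → 6 → 2; 5 → 8 → 7; 6 → 3 → 5; 7 → 5 → 6; 8 → 1 → 8.
So π ∘ ρ in one-line form is 1 4 3 2 7 5 6 8.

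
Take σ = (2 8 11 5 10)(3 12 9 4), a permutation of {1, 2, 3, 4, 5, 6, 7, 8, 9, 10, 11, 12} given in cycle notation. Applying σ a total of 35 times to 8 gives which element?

8 lies in the 5-cycle (2 8 11 5 10).
Since the cycle has length 5, σ^35 acts on it the same as σ^0 (35 mod 5 = 0).
So σ^35(8) = 8.

8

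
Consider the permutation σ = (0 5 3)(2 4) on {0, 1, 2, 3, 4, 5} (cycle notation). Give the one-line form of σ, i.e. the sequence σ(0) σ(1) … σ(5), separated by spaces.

Each element maps to the next entry in its cycle (wrapping to the front): 0→5, 1→1, 2→4, 3→0, 4→2, 5→3.
So the one-line form is 5 1 4 0 2 3.

5 1 4 0 2 3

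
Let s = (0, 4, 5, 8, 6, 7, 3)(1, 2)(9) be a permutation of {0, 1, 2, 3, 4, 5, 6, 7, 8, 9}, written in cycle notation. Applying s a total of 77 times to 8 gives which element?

8

8 lies in the 7-cycle (0, 4, 5, 8, 6, 7, 3).
Since the cycle has length 7, s^77 acts on it the same as s^0 (77 mod 7 = 0).
So s^77(8) = 8.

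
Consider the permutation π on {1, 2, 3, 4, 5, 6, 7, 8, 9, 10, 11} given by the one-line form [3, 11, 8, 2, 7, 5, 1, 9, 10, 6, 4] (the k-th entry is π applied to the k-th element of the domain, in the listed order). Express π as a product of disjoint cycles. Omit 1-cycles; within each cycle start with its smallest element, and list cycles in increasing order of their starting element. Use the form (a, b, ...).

(1, 3, 8, 9, 10, 6, 5, 7)(2, 11, 4)

From 1: 1 → 3 → 8 → 9 → 10 → 6 → 5 → 7 → 1, closing the cycle (1, 3, 8, 9, 10, 6, 5, 7).
Continuing from each remaining unvisited element yields (1, 3, 8, 9, 10, 6, 5, 7)(2, 11, 4).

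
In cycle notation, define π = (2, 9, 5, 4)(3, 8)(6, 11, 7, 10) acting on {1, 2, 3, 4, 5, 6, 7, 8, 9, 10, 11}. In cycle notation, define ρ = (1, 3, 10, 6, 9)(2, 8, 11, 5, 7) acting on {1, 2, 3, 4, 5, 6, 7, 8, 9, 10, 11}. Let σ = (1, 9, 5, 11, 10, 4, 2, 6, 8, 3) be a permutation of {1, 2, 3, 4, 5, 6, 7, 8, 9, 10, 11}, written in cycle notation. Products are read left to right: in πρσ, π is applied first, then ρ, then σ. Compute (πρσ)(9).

7

(πρσ)(9) = σ(ρ(π(9))). π(9) = 5, then ρ(5) = 7, then σ(7) = 7, so the result is 7.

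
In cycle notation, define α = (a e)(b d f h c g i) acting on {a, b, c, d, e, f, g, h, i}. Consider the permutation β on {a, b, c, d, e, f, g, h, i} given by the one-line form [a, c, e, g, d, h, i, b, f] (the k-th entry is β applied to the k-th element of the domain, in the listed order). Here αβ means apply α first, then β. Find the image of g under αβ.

First apply α: α(g) = i, then β(i) = f. Thus (αβ)(g) = f.

f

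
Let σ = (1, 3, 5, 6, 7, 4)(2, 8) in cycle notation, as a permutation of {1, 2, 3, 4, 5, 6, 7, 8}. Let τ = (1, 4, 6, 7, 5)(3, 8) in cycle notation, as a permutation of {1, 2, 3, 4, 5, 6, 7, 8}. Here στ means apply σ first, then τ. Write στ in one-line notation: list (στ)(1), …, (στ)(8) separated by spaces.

8 3 1 4 7 5 6 2

(στ)(x) = τ(σ(x)). Computing each image: τ(σ(1)) = τ(3) = 8, τ(σ(2)) = τ(8) = 3, τ(σ(3)) = τ(5) = 1, τ(σ(4)) = τ(1) = 4, τ(σ(5)) = τ(6) = 7, τ(σ(6)) = τ(7) = 5, τ(σ(7)) = τ(4) = 6, τ(σ(8)) = τ(2) = 2.
Hence στ = [8 3 1 4 7 5 6 2].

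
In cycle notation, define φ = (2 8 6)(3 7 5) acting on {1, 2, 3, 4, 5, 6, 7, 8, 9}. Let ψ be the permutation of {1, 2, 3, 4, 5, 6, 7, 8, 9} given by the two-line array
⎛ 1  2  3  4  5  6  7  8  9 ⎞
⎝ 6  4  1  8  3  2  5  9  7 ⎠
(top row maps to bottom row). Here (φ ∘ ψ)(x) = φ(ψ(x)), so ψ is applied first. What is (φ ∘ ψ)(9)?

First apply ψ: ψ(9) = 7, then φ(7) = 5. Thus (φ ∘ ψ)(9) = 5.

5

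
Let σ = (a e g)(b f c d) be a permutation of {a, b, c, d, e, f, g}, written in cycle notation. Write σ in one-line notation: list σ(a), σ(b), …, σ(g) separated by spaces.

Reading each image from the cycles: a→e, b→f, c→d, d→b, e→g, f→c, g→a.
Listing these in domain order gives e f d b g c a.

e f d b g c a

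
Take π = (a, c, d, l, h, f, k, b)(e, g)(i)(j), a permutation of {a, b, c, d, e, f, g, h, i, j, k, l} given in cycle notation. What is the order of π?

8

The cycle type of π is (8, 2, 1, 1).
The order of π is the least common multiple of its cycle lengths: lcm(8, 2) = 8.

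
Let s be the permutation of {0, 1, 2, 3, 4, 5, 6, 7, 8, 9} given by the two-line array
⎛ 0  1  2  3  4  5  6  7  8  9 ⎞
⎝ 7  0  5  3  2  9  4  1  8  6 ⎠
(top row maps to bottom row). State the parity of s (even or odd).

even

In disjoint-cycle form the cycle lengths are 5, 3, 1, 1.
A cycle is odd iff its length is even; s has 0 even-length cycles, so sgn(s) = (−1)^0 and s is even.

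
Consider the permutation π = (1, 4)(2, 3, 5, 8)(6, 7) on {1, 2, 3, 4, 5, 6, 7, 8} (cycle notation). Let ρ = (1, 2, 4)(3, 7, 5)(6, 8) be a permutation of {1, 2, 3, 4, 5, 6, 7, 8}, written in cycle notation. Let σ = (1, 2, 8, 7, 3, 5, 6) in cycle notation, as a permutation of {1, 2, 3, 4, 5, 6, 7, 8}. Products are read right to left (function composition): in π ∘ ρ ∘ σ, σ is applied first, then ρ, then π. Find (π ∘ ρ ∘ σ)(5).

2

(π ∘ ρ ∘ σ)(5) = π(ρ(σ(5))). σ(5) = 6, then ρ(6) = 8, then π(8) = 2, so the result is 2.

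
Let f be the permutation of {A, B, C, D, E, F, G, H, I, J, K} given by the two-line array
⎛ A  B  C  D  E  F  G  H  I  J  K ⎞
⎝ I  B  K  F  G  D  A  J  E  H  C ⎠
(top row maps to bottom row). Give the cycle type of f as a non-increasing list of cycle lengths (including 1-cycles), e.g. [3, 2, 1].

[4, 2, 2, 2, 1]

The disjoint cycles are (A I E G)(B)(C K)(D F)(H J), with lengths 4, 2, 2, 2, 1 in non-increasing order.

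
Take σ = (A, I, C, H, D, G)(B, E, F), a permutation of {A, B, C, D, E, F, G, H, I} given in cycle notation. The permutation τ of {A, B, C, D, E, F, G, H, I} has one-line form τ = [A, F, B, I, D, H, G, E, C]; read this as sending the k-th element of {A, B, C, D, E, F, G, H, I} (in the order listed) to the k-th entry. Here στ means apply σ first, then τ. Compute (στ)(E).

First apply σ: σ(E) = F, then τ(F) = H. Thus (στ)(E) = H.

H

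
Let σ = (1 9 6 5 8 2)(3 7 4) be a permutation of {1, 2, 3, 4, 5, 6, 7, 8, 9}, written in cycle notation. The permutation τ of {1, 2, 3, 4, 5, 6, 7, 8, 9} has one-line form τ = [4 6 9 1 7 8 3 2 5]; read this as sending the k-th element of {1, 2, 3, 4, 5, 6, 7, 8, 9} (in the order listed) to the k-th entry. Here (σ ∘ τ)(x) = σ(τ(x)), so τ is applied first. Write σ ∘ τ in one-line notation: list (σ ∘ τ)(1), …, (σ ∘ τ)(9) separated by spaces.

3 5 6 9 4 2 7 1 8

For each element, apply τ then σ: 1 → 4 → 3; 2 → 6 → 5; 3 → 9 → 6; 4 → 1 → 9; 5 → 7 → 4; 6 → 8 → 2; 7 → 3 → 7; 8 → 2 → 1; 9 → 5 → 8.
So σ ∘ τ in one-line form is 3 5 6 9 4 2 7 1 8.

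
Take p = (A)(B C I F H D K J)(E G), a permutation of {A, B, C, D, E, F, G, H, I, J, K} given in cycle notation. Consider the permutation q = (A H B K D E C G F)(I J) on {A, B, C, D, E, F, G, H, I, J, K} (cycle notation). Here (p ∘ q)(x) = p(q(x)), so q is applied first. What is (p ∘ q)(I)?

(p ∘ q)(I) = p(q(I)). q(I) = J, then p(J) = B. So (p ∘ q)(I) = B.

B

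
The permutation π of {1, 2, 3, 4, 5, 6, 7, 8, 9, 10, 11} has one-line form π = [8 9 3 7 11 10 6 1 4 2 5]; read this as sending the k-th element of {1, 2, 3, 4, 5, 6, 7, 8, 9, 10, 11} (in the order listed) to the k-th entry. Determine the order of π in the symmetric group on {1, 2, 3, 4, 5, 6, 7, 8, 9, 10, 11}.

6

Writing π as disjoint cycles, the cycle lengths are 6, 2, 2, 1.
The order is lcm(6, 2, 2) = 6.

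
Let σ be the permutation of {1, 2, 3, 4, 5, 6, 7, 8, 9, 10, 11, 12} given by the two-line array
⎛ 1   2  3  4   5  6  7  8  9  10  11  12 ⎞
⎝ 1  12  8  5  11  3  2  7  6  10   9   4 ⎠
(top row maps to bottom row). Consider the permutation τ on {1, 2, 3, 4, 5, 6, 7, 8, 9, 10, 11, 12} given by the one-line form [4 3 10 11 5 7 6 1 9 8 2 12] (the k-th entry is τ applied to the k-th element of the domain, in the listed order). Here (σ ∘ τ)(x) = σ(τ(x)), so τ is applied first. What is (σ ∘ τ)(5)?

First apply τ: τ(5) = 5, then σ(5) = 11. Thus (σ ∘ τ)(5) = 11.

11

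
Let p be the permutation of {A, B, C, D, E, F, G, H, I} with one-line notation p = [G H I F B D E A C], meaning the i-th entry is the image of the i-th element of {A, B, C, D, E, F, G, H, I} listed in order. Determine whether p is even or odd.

even

In disjoint-cycle form the cycle lengths are 5, 2, 2.
A cycle is odd iff its length is even; p has 2 even-length cycles, so sgn(p) = (−1)^2 and p is even.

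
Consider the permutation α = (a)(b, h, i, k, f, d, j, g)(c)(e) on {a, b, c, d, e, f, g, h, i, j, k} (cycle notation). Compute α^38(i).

b

i lies in the 8-cycle (b, h, i, k, f, d, j, g).
Since the cycle has length 8, α^38 acts on it the same as α^6 (38 mod 8 = 6).
Stepping 6 places around the cycle: i → k → f → d → j → g → b.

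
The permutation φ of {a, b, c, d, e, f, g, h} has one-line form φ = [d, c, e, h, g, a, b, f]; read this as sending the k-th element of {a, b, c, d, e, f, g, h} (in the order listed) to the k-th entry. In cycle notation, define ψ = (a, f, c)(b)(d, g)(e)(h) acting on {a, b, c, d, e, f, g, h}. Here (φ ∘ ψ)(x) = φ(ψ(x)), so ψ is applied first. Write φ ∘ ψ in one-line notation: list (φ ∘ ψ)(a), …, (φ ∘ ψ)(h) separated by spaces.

a c d b g e h f

Chase each element through ψ then φ: a → f → a; b → b → c; c → a → d; d → g → b; e → e → g; f → c → e; g → d → h; h → h → f.
So φ ∘ ψ in one-line form is a c d b g e h f.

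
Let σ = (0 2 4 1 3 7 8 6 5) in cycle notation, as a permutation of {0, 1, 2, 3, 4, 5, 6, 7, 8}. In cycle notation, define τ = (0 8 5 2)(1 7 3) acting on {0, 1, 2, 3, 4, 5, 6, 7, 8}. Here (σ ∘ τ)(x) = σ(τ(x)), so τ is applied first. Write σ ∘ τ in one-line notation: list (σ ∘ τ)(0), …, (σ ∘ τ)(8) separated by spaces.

6 8 2 3 1 4 5 7 0

For each element, apply τ then σ: 0 → 8 → 6; 1 → 7 → 8; 2 → 0 → 2; 3 → 1 → 3; 4 → 4 → 1; 5 → 2 → 4; 6 → 6 → 5; 7 → 3 → 7; 8 → 5 → 0.
Collecting the images, σ ∘ τ = [6 8 2 3 1 4 5 7 0].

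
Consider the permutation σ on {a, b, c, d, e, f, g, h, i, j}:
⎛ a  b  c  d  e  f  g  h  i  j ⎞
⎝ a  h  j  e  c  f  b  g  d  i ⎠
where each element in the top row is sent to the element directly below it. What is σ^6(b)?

Tracing b → h → … returns to b after 3 steps, so b lies in a 3-cycle (b h g).
Since the cycle has length 3, σ^6 acts on it the same as σ^0 (6 mod 3 = 0).
So σ^6(b) = b.

b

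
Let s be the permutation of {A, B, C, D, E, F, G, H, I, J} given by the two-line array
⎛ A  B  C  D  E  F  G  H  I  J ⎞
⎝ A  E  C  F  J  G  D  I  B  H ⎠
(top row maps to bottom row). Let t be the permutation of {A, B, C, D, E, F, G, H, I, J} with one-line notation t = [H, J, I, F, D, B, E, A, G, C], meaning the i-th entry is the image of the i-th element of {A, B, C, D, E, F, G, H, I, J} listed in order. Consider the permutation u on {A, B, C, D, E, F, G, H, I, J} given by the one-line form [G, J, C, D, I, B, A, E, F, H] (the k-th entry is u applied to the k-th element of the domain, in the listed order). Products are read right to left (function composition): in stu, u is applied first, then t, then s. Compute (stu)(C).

B

Apply the permutations in order: u(C) = C, then t(C) = I, then s(I) = B. So (stu)(C) = B.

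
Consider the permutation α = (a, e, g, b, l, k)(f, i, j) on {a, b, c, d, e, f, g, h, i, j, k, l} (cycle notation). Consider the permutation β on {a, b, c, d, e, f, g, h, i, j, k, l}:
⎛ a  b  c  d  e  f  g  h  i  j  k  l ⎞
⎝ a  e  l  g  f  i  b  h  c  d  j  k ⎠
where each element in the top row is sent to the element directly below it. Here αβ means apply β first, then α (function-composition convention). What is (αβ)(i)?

First apply β: β(i) = c, then α(c) = c. Thus (αβ)(i) = c.

c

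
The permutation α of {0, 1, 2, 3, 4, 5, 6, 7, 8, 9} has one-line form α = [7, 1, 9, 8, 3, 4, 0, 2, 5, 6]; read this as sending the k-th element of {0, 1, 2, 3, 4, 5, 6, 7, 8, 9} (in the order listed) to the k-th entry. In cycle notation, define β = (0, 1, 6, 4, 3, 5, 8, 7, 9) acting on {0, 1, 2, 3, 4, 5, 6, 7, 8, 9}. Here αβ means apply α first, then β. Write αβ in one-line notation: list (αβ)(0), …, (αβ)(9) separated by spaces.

9 6 0 7 5 3 1 2 8 4

(αβ)(x) = β(α(x)). Computing each image: β(α(0)) = β(7) = 9, β(α(1)) = β(1) = 6, β(α(2)) = β(9) = 0, β(α(3)) = β(8) = 7, β(α(4)) = β(3) = 5, β(α(5)) = β(4) = 3, β(α(6)) = β(0) = 1, β(α(7)) = β(2) = 2, β(α(8)) = β(5) = 8, β(α(9)) = β(6) = 4.
Hence αβ = [9 6 0 7 5 3 1 2 8 4].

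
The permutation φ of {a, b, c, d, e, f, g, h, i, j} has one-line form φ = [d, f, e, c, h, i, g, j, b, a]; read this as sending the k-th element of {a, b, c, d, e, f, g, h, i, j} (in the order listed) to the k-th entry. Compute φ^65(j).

Tracing j → a → … returns to j after 6 steps, so j lies in a 6-cycle (a d c e h j).
Powers repeat with period 6 on this cycle, and 65 mod 6 = 5, so φ^65(j) = φ^5(j).
Stepping 5 places around the cycle: j → a → d → c → e → h.

h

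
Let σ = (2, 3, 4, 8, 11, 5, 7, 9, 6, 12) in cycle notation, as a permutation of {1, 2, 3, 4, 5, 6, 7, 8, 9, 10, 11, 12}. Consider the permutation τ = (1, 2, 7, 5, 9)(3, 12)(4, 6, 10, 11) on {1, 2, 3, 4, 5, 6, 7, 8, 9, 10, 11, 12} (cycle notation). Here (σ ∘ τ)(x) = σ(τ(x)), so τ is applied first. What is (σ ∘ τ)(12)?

τ(12) = 3, then σ(3) = 4; composing gives (σ ∘ τ)(12) = 4.

4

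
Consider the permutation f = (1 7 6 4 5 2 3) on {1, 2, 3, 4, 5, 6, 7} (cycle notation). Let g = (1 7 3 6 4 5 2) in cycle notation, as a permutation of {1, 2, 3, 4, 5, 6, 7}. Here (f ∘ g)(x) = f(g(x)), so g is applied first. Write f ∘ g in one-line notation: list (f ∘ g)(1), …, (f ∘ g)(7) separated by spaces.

6 7 4 2 3 5 1

For each element, apply g then f: 1 → 7 → 6; 2 → 1 → 7; 3 → 6 → 4; 4 → 5 → 2; 5 → 2 → 3; 6 → 4 → 5; 7 → 3 → 1.
Collecting the images, f ∘ g = [6 7 4 2 3 5 1].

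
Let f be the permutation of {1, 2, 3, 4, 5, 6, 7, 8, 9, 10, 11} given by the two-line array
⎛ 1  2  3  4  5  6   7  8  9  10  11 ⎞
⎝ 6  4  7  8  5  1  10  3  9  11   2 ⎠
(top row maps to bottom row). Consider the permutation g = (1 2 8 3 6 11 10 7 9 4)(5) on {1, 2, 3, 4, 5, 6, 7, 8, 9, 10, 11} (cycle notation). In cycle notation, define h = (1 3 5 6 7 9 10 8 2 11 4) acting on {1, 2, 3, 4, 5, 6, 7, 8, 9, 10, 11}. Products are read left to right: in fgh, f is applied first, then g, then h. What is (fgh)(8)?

7

Chase 8: f(8) = 3; g(3) = 6; h(6) = 7. Hence (fgh)(8) = 7.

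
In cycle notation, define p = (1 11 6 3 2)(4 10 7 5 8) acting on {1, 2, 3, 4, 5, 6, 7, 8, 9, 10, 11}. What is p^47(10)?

10 lies in the 5-cycle (4 10 7 5 8).
Powers repeat with period 5 on this cycle, and 47 mod 5 = 2, so p^47(10) = p^2(10).
Advancing 2 steps from 10: 10 → 7 → 5.

5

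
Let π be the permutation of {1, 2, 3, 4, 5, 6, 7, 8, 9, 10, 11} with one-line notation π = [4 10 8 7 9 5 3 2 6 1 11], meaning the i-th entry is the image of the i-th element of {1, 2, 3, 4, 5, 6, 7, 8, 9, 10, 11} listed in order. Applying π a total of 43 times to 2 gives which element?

10

Tracing 2 → 10 → … returns to 2 after 7 steps, so 2 lies in a 7-cycle (1, 4, 7, 3, 8, 2, 10).
On a 7-cycle, π^7 is the identity, so π^43 = π^1 there (43 ≡ 1 mod 7).
Advancing 1 step from 2: 2 → 10.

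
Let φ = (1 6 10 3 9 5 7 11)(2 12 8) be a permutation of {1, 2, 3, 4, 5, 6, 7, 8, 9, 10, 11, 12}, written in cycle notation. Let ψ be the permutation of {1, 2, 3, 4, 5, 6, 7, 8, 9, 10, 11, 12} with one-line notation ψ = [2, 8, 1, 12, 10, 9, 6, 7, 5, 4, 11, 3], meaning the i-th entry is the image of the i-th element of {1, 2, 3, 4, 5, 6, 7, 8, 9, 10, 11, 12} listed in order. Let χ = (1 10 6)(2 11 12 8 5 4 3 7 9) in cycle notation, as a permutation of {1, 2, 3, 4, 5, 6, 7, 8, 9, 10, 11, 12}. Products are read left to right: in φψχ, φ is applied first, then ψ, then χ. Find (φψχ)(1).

(φψχ)(1) = χ(ψ(φ(1))). φ(1) = 6, then ψ(6) = 9, then χ(9) = 2, so the result is 2.

2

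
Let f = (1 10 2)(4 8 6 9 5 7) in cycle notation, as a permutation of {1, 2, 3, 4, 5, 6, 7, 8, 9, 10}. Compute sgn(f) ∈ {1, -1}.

The cycle lengths are 6, 3, 1.
A cycle of length ℓ contributes ℓ−1 transpositions, so f is a product of 5 + 2 = 7 transpositions — odd.

-1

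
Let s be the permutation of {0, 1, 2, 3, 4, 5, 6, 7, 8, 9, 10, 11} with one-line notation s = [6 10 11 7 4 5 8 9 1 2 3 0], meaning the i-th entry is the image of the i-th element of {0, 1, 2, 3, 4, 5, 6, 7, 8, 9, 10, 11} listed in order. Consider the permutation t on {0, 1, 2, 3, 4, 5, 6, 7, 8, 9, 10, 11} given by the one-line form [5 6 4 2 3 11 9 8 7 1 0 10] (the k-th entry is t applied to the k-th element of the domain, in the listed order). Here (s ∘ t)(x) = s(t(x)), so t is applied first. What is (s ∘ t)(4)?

First apply t: t(4) = 3, then s(3) = 7. Thus (s ∘ t)(4) = 7.

7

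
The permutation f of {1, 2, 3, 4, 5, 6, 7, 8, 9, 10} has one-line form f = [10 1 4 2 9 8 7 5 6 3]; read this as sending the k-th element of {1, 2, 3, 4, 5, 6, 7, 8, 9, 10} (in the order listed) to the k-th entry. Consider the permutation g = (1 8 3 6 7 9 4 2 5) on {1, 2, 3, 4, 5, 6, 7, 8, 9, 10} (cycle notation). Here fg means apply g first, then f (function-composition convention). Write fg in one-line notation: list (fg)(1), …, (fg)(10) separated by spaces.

5 9 8 1 10 7 6 4 2 3

Chase each element through g then f: 1 → 8 → 5; 2 → 5 → 9; 3 → 6 → 8; 4 → 2 → 1; 5 → 1 → 10; 6 → 7 → 7; 7 → 9 → 6; 8 → 3 → 4; 9 → 4 → 2; 10 → 10 → 3.
So fg in one-line form is 5 9 8 1 10 7 6 4 2 3.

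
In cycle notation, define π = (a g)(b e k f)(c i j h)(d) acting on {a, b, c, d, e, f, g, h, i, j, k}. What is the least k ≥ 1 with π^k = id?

The cycle type of π is (4, 4, 2, 1).
The order is lcm(4, 4, 2) = 4.

4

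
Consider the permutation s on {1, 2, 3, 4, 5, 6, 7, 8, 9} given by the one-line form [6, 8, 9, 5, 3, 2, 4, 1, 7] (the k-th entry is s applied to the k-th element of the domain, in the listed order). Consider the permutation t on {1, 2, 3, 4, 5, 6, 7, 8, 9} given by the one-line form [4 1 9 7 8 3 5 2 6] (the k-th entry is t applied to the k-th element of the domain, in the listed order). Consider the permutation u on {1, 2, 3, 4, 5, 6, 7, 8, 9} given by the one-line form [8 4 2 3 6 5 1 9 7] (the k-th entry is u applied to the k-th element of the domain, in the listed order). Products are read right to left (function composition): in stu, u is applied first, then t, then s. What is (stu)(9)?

3

(stu)(9) = s(t(u(9))). u(9) = 7, then t(7) = 5, then s(5) = 3, so the result is 3.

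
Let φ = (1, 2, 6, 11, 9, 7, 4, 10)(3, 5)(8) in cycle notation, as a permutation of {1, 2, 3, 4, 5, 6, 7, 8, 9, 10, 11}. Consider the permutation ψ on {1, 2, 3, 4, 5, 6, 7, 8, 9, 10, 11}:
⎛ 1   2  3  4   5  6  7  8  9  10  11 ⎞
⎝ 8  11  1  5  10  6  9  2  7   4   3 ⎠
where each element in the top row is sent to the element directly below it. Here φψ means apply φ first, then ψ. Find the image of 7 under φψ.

(φψ)(7) = ψ(φ(7)). φ(7) = 4, then ψ(4) = 5. So (φψ)(7) = 5.

5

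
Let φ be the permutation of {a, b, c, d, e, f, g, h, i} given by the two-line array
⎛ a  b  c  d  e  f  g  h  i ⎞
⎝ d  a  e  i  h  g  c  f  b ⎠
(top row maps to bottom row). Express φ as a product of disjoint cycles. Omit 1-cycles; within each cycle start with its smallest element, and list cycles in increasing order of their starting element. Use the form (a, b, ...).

From a: a → d → i → b → a, closing the cycle (a, d, i, b).
Continuing from each remaining unvisited element yields (a, d, i, b)(c, e, h, f, g).

(a, d, i, b)(c, e, h, f, g)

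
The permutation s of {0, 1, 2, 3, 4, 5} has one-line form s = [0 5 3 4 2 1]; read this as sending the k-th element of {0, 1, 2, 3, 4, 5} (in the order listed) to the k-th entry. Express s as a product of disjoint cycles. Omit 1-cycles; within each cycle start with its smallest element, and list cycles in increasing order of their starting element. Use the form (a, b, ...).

(1, 5)(2, 3, 4)

From 1: 1 → 5 → 1, closing the cycle (1, 5).
Continuing from each remaining unvisited element yields (1, 5)(2, 3, 4).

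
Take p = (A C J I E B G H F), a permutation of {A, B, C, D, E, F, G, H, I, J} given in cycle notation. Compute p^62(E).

I

E lies in the 9-cycle (A C J I E B G H F).
On a 9-cycle, p^9 is the identity, so p^62 = p^8 there (62 ≡ 8 mod 9).
Advancing 8 steps from E: E → B → G → H → F → A → C → J → I.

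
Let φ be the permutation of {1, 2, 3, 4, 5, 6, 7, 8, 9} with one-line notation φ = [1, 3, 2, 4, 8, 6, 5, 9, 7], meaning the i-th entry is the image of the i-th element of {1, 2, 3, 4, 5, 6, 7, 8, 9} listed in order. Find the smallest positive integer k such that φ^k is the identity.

4

Writing φ as disjoint cycles, the cycle lengths are 4, 2, 1, 1, 1.
The order of φ is the least common multiple of its cycle lengths: lcm(4, 2) = 4.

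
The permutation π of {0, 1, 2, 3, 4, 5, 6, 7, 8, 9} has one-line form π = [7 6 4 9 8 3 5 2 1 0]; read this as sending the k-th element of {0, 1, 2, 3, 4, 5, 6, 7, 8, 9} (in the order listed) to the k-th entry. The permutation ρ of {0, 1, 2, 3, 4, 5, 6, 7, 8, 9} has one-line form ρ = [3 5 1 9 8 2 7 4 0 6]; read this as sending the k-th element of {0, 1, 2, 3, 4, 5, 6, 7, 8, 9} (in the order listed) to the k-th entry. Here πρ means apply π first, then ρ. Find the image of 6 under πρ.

2

π(6) = 5, then ρ(5) = 2; composing gives (πρ)(6) = 2.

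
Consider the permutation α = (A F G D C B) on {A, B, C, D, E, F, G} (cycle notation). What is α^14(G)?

C

G lies in the 6-cycle (A F G D C B).
Since the cycle has length 6, α^14 acts on it the same as α^2 (14 mod 6 = 2).
Stepping 2 places around the cycle: G → D → C.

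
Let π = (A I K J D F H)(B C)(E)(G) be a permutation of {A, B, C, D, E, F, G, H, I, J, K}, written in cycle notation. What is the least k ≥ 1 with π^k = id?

14

The cycle type of π is (7, 2, 1, 1).
The order is lcm(7, 2) = 14.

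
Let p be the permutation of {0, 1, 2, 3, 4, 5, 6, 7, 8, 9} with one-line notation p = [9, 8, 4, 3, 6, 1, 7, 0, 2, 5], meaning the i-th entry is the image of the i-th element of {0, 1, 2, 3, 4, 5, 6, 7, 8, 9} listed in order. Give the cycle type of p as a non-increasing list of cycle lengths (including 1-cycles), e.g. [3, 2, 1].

The disjoint cycles are (0 9 5 1 8 2 4 6 7)(3), with lengths 9, 1 in non-increasing order.

[9, 1]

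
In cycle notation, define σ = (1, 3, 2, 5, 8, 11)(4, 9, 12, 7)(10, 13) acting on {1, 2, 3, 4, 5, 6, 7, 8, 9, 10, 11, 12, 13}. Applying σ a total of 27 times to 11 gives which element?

2

11 lies in the 6-cycle (1, 3, 2, 5, 8, 11).
Powers repeat with period 6 on this cycle, and 27 mod 6 = 3, so σ^27(11) = σ^3(11).
Advancing 3 steps from 11: 11 → 1 → 3 → 2.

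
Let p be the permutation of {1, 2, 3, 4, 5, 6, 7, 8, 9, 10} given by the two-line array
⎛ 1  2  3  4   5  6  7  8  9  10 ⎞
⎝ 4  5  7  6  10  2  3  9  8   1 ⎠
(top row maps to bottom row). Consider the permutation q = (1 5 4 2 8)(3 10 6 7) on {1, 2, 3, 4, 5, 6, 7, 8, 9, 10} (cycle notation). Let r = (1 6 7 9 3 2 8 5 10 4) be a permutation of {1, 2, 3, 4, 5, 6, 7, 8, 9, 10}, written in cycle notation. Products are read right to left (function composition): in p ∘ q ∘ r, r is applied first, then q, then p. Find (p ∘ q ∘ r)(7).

8

Apply the permutations in order: r(7) = 9, then q(9) = 9, then p(9) = 8. So (p ∘ q ∘ r)(7) = 8.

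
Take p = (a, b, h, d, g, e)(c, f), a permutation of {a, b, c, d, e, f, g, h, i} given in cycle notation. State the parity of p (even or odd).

The cycle lengths are 6, 2, 1.
A cycle is odd iff its length is even; p has 2 even-length cycles, so sgn(p) = (−1)^2 and p is even.

even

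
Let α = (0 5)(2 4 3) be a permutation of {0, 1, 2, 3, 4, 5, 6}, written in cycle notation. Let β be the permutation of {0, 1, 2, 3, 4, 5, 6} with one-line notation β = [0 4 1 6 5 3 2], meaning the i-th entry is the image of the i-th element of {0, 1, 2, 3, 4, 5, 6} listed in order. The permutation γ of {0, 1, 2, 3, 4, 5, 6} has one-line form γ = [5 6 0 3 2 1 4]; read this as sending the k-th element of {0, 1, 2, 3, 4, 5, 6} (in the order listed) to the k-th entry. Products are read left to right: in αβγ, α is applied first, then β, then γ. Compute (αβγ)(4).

4

(αβγ)(4) = γ(β(α(4))). α(4) = 3, then β(3) = 6, then γ(6) = 4, so the result is 4.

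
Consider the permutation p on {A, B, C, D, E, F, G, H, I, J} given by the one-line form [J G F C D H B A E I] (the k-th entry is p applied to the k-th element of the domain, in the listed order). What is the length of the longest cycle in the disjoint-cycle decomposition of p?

Decomposing into disjoint cycles gives (A, J, I, E, D, C, F, H)(B, G); the longest has length 8.

8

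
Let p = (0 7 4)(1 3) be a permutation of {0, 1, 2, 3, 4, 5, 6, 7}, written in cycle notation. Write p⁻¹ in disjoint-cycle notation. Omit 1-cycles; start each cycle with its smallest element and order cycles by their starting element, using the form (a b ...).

Inverting a permutation written in cycle notation just reverses the order within every cycle.
Reversing each cycle of p and rotating so the smallest element leads gives (0 4 7)(1 3).

(0 4 7)(1 3)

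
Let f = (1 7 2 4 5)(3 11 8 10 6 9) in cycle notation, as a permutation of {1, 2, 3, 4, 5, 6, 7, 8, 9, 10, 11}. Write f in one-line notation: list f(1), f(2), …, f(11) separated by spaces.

Image by image: 1→7, 2→4, 3→11, 4→5, 5→1, 6→9, 7→2, 8→10, 9→3, 10→6, 11→8.
Listing these in domain order gives 7 4 11 5 1 9 2 10 3 6 8.

7 4 11 5 1 9 2 10 3 6 8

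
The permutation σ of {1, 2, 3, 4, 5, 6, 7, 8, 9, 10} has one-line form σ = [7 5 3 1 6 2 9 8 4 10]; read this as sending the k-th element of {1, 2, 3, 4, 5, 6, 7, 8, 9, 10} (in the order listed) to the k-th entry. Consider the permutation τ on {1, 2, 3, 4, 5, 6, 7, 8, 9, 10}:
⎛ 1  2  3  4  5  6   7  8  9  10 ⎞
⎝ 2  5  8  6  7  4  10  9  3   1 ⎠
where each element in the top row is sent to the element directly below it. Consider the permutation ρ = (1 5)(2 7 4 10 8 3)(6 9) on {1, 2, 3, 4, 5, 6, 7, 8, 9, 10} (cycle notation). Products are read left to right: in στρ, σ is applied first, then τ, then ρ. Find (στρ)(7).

2

Apply the permutations in order: σ(7) = 9, then τ(9) = 3, then ρ(3) = 2. So (στρ)(7) = 2.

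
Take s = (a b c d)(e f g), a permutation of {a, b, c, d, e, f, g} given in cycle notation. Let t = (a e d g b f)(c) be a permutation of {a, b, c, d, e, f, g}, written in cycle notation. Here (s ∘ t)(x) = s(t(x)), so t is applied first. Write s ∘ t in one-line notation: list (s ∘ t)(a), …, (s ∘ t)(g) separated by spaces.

(s ∘ t)(x) = s(t(x)). Computing each image: s(t(a)) = s(e) = f, s(t(b)) = s(f) = g, s(t(c)) = s(c) = d, s(t(d)) = s(g) = e, s(t(e)) = s(d) = a, s(t(f)) = s(a) = b, s(t(g)) = s(b) = c.
Hence s ∘ t = [f g d e a b c].

f g d e a b c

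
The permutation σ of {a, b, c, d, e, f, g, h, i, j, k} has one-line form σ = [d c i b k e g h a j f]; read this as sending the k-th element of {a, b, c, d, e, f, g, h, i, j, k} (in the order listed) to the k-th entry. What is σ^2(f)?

Tracing f → e → … returns to f after 3 steps, so f lies in a 3-cycle (e, k, f).
Stepping 2 places around the cycle: f → e → k.

k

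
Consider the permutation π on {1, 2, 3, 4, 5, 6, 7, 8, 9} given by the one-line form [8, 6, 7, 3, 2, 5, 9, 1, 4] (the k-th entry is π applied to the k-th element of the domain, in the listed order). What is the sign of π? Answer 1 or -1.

In disjoint-cycle form the cycle lengths are 4, 3, 2.
A cycle of length ℓ contributes ℓ−1 transpositions, so π is a product of 3 + 2 + 1 = 6 transpositions — even.

1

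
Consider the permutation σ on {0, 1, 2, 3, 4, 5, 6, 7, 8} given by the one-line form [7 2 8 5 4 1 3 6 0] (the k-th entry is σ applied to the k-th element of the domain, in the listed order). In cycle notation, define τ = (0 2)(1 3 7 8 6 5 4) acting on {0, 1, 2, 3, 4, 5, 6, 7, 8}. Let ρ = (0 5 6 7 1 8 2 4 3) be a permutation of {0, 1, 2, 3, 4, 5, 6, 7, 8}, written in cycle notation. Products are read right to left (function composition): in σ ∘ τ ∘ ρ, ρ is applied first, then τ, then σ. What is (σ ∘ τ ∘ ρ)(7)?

5

Chase 7: ρ(7) = 1; τ(1) = 3; σ(3) = 5. Hence (σ ∘ τ ∘ ρ)(7) = 5.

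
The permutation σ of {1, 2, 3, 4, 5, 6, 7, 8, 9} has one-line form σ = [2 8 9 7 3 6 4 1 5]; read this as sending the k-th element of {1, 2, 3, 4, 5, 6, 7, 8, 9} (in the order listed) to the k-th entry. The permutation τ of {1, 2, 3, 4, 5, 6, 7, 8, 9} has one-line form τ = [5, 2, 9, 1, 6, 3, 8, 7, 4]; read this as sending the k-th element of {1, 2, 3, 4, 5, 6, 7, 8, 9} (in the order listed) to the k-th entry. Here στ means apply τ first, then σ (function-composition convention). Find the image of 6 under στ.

9

τ(6) = 3, then σ(3) = 9; composing gives (στ)(6) = 9.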